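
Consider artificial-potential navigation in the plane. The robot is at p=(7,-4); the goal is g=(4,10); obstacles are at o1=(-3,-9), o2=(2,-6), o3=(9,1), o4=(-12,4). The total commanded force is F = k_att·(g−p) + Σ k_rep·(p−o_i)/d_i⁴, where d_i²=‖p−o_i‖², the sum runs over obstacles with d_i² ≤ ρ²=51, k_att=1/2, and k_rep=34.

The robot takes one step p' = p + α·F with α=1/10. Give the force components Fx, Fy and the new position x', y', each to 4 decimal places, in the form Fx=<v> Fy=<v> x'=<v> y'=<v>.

Fx=-1.3787 Fy=6.8787 x'=6.8621 y'=-3.3121

F_att = 1/2·(g−p) = 1/2·(-3,14) = (-1.5000,7.0000)
o1: d²=125 > ρ²=51 → inactive
o2: d²=29 ≤ ρ²=51; F_rep = 34·(5,2)/29² = (0.2021,0.0809)
o3: d²=29 ≤ ρ²=51; F_rep = 34·(-2,-5)/29² = (-0.0809,-0.2021)
o4: d²=425 > ρ²=51 → inactive
F = F_att + ΣF_rep = (-1.3787,6.8787)
p' = p + 1/10·F = (6.8621,-3.3121)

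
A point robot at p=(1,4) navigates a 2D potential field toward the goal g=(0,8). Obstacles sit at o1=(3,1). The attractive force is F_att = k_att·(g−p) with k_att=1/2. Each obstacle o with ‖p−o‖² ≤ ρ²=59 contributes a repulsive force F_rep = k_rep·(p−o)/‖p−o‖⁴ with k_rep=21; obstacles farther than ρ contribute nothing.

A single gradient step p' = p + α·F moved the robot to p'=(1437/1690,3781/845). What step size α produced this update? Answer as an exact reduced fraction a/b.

α = 1/5

F_att = 1/2·(g−p) = 1/2·(-1,4) = (-0.5000,2.0000)
o1: d²=13 ≤ ρ²=59; F_rep = 21·(-2,3)/13² = (-0.2485,0.3728)
F = F_att + ΣF_rep = (-0.7485,2.3728)
Δp = p'−p = (-0.1497,0.4746); α = Δx/Fx = (-253/1690) / (-253/338) = 1/5
check: Δy/Fy = (401/845) / (401/169) = 1/5 ✓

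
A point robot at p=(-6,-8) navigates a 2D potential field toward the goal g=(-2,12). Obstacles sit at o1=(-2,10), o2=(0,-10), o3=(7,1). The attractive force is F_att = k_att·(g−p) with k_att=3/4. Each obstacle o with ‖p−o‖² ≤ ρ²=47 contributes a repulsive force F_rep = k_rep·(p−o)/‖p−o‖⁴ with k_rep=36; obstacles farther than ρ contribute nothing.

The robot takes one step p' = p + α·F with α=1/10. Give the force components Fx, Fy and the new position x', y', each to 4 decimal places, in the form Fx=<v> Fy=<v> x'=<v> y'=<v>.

F_att = 3/4·(g−p) = 3/4·(4,20) = (3.0000,15.0000)
o1: d²=340 > ρ²=47 → inactive
o2: d²=40 ≤ ρ²=47; F_rep = 36·(-6,2)/40² = (-0.1350,0.0450)
o3: d²=250 > ρ²=47 → inactive
F = F_att + ΣF_rep = (2.8650,15.0450)
p' = p + 1/10·F = (-5.7135,-6.4955)

Fx=2.8650 Fy=15.0450 x'=-5.7135 y'=-6.4955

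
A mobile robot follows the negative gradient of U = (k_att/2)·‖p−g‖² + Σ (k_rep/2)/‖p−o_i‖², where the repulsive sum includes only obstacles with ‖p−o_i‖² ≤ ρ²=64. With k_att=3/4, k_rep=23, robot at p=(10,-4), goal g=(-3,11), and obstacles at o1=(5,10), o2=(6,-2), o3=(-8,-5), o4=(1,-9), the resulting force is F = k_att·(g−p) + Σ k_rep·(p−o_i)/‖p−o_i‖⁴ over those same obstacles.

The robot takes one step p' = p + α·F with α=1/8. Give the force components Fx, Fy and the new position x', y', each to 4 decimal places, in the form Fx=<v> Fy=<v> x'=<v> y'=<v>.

Fx=-9.5200 Fy=11.1350 x'=8.8100 y'=-2.6081

F_att = 3/4·(g−p) = 3/4·(-13,15) = (-9.7500,11.2500)
o1: d²=221 > ρ²=64 → inactive
o2: d²=20 ≤ ρ²=64; F_rep = 23·(4,-2)/20² = (0.2300,-0.1150)
o3: d²=325 > ρ²=64 → inactive
o4: d²=106 > ρ²=64 → inactive
F = F_att + ΣF_rep = (-9.5200,11.1350)
p' = p + 1/8·F = (8.8100,-2.6081)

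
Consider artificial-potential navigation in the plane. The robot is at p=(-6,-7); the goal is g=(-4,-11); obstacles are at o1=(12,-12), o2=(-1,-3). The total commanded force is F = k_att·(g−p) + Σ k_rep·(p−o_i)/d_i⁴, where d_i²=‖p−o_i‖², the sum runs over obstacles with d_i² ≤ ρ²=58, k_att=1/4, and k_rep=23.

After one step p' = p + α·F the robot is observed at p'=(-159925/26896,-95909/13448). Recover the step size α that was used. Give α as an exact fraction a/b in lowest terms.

α = 1/8

F_att = 1/4·(g−p) = 1/4·(2,-4) = (0.5000,-1.0000)
o1: d²=349 > ρ²=58 → inactive
o2: d²=41 ≤ ρ²=58; F_rep = 23·(-5,-4)/41² = (-0.0684,-0.0547)
F = F_att + ΣF_rep = (0.4316,-1.0547)
Δp = p'−p = (0.0539,-0.1318); α = Δx/Fx = (1451/26896) / (1451/3362) = 1/8
check: Δy/Fy = (-1773/13448) / (-1773/1681) = 1/8 ✓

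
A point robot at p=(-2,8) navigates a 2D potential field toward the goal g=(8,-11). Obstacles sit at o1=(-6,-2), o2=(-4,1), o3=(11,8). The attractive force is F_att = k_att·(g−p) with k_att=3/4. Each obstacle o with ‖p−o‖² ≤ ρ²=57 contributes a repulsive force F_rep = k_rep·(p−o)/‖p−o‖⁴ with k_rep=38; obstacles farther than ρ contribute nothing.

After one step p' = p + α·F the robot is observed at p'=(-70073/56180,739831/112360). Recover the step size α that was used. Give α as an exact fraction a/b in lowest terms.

α = 1/10

F_att = 3/4·(g−p) = 3/4·(10,-19) = (7.5000,-14.2500)
o1: d²=116 > ρ²=57 → inactive
o2: d²=53 ≤ ρ²=57; F_rep = 38·(2,7)/53² = (0.0271,0.0947)
o3: d²=169 > ρ²=57 → inactive
F = F_att + ΣF_rep = (7.5271,-14.1553)
Δp = p'−p = (0.7527,-1.4155); α = Δx/Fx = (42287/56180) / (42287/5618) = 1/10
check: Δy/Fy = (-159049/112360) / (-159049/11236) = 1/10 ✓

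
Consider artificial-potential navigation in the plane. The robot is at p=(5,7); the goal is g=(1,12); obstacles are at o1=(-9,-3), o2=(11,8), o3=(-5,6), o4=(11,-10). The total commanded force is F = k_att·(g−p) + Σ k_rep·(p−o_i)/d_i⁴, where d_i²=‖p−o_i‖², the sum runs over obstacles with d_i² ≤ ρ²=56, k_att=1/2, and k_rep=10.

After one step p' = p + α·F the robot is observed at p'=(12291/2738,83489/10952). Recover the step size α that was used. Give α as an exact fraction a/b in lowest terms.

α = 1/4

F_att = 1/2·(g−p) = 1/2·(-4,5) = (-2.0000,2.5000)
o1: d²=296 > ρ²=56 → inactive
o2: d²=37 ≤ ρ²=56; F_rep = 10·(-6,-1)/37² = (-0.0438,-0.0073)
o3: d²=101 > ρ²=56 → inactive
o4: d²=325 > ρ²=56 → inactive
F = F_att + ΣF_rep = (-2.0438,2.4927)
Δp = p'−p = (-0.5110,0.6232); α = Δx/Fx = (-1399/2738) / (-2798/1369) = 1/4
check: Δy/Fy = (6825/10952) / (6825/2738) = 1/4 ✓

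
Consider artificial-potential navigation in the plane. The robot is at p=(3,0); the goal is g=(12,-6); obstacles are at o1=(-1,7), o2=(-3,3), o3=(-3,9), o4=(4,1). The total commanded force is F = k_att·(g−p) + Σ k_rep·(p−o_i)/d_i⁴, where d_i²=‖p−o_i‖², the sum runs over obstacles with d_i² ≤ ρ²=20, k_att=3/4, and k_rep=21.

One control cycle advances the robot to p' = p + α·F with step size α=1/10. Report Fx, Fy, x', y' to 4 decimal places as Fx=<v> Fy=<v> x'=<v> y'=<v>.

Fx=1.5000 Fy=-9.7500 x'=3.1500 y'=-0.9750

F_att = 3/4·(g−p) = 3/4·(9,-6) = (6.7500,-4.5000)
o1: d²=65 > ρ²=20 → inactive
o2: d²=45 > ρ²=20 → inactive
o3: d²=117 > ρ²=20 → inactive
o4: d²=2 ≤ ρ²=20; F_rep = 21·(-1,-1)/2² = (-5.2500,-5.2500)
F = F_att + ΣF_rep = (1.5000,-9.7500)
p' = p + 1/10·F = (3.1500,-0.9750)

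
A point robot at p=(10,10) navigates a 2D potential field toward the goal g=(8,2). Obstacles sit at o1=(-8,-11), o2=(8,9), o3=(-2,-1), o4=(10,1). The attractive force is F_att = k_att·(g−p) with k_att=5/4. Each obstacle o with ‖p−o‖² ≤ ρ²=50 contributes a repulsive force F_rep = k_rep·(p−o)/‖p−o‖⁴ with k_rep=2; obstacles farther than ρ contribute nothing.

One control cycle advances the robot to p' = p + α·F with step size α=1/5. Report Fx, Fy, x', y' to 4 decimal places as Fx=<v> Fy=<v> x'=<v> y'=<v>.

Fx=-2.3400 Fy=-9.9200 x'=9.5320 y'=8.0160

F_att = 5/4·(g−p) = 5/4·(-2,-8) = (-2.5000,-10.0000)
o1: d²=765 > ρ²=50 → inactive
o2: d²=5 ≤ ρ²=50; F_rep = 2·(2,1)/5² = (0.1600,0.0800)
o3: d²=265 > ρ²=50 → inactive
o4: d²=81 > ρ²=50 → inactive
F = F_att + ΣF_rep = (-2.3400,-9.9200)
p' = p + 1/5·F = (9.5320,8.0160)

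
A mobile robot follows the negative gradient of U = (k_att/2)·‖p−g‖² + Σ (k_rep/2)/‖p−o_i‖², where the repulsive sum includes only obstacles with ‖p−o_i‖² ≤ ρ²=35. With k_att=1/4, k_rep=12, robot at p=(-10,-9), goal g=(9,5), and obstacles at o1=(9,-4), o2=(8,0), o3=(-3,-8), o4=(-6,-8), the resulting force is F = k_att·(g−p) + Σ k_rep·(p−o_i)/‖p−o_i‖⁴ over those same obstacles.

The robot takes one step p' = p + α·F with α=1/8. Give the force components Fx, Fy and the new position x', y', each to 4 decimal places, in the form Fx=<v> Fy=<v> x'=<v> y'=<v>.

F_att = 1/4·(g−p) = 1/4·(19,14) = (4.7500,3.5000)
o1: d²=386 > ρ²=35 → inactive
o2: d²=405 > ρ²=35 → inactive
o3: d²=50 > ρ²=35 → inactive
o4: d²=17 ≤ ρ²=35; F_rep = 12·(-4,-1)/17² = (-0.1661,-0.0415)
F = F_att + ΣF_rep = (4.5839,3.4585)
p' = p + 1/8·F = (-9.4270,-8.5677)

Fx=4.5839 Fy=3.4585 x'=-9.4270 y'=-8.5677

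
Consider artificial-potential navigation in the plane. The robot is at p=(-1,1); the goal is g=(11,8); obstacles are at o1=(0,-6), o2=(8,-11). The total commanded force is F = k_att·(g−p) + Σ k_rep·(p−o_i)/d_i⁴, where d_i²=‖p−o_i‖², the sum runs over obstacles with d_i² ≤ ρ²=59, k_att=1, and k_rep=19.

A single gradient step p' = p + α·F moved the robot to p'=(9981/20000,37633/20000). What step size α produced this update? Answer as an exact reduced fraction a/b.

α = 1/8

F_att = 1·(g−p) = 1·(12,7) = (12.0000,7.0000)
o1: d²=50 ≤ ρ²=59; F_rep = 19·(-1,7)/50² = (-0.0076,0.0532)
o2: d²=225 > ρ²=59 → inactive
F = F_att + ΣF_rep = (11.9924,7.0532)
Δp = p'−p = (1.4990,0.8817); α = Δx/Fx = (29981/20000) / (29981/2500) = 1/8
check: Δy/Fy = (17633/20000) / (17633/2500) = 1/8 ✓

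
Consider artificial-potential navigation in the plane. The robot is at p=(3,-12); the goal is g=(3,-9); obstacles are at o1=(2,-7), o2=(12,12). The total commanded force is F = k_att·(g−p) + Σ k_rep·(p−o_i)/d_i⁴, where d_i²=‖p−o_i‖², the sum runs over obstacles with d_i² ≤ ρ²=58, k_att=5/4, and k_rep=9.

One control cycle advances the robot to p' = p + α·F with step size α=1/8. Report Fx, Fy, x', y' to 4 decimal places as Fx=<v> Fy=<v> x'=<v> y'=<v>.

F_att = 5/4·(g−p) = 5/4·(0,3) = (0.0000,3.7500)
o1: d²=26 ≤ ρ²=58; F_rep = 9·(1,-5)/26² = (0.0133,-0.0666)
o2: d²=657 > ρ²=58 → inactive
F = F_att + ΣF_rep = (0.0133,3.6834)
p' = p + 1/8·F = (3.0017,-11.5396)

Fx=0.0133 Fy=3.6834 x'=3.0017 y'=-11.5396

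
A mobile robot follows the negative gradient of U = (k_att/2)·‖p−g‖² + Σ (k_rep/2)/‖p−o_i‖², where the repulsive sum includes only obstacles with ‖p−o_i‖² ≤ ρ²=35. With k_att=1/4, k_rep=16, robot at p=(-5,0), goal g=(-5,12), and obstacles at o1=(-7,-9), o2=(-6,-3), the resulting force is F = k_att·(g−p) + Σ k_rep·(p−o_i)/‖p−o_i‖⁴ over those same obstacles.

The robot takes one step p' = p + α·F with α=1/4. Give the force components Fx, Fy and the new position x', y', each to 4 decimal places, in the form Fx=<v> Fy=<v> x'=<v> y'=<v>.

Fx=0.1600 Fy=3.4800 x'=-4.9600 y'=0.8700

F_att = 1/4·(g−p) = 1/4·(0,12) = (0.0000,3.0000)
o1: d²=85 > ρ²=35 → inactive
o2: d²=10 ≤ ρ²=35; F_rep = 16·(1,3)/10² = (0.1600,0.4800)
F = F_att + ΣF_rep = (0.1600,3.4800)
p' = p + 1/4·F = (-4.9600,0.8700)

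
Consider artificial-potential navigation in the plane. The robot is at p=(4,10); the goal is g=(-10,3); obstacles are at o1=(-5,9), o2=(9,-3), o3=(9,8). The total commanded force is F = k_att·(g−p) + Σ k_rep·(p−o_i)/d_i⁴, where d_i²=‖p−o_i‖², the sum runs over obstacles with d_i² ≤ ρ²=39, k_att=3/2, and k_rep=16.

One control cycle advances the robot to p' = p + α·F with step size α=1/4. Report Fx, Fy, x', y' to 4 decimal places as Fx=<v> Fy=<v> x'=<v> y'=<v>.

F_att = 3/2·(g−p) = 3/2·(-14,-7) = (-21.0000,-10.5000)
o1: d²=82 > ρ²=39 → inactive
o2: d²=194 > ρ²=39 → inactive
o3: d²=29 ≤ ρ²=39; F_rep = 16·(-5,2)/29² = (-0.0951,0.0380)
F = F_att + ΣF_rep = (-21.0951,-10.4620)
p' = p + 1/4·F = (-1.2738,7.3845)

Fx=-21.0951 Fy=-10.4620 x'=-1.2738 y'=7.3845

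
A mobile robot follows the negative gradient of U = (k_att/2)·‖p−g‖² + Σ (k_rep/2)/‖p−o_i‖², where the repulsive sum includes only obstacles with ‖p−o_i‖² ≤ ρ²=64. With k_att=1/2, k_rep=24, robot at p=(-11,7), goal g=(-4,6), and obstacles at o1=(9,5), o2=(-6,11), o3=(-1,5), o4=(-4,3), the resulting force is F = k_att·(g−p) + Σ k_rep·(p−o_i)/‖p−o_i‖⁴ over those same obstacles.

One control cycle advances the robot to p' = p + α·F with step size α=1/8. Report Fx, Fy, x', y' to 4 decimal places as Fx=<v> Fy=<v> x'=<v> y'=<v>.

F_att = 1/2·(g−p) = 1/2·(7,-1) = (3.5000,-0.5000)
o1: d²=404 > ρ²=64 → inactive
o2: d²=41 ≤ ρ²=64; F_rep = 24·(-5,-4)/41² = (-0.0714,-0.0571)
o3: d²=104 > ρ²=64 → inactive
o4: d²=65 > ρ²=64 → inactive
F = F_att + ΣF_rep = (3.4286,-0.5571)
p' = p + 1/8·F = (-10.5714,6.9304)

Fx=3.4286 Fy=-0.5571 x'=-10.5714 y'=6.9304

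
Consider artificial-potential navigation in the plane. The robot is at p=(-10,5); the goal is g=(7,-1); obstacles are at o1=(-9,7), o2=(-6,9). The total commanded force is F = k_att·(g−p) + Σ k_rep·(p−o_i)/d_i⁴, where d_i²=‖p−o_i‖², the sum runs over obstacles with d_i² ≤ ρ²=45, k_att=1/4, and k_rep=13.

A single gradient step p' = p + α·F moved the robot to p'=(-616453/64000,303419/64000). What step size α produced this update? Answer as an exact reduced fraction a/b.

α = 1/10

F_att = 1/4·(g−p) = 1/4·(17,-6) = (4.2500,-1.5000)
o1: d²=5 ≤ ρ²=45; F_rep = 13·(-1,-2)/5² = (-0.5200,-1.0400)
o2: d²=32 ≤ ρ²=45; F_rep = 13·(-4,-4)/32² = (-0.0508,-0.0508)
F = F_att + ΣF_rep = (3.6792,-2.5908)
Δp = p'−p = (0.3679,-0.2591); α = Δx/Fx = (23547/64000) / (23547/6400) = 1/10
check: Δy/Fy = (-16581/64000) / (-16581/6400) = 1/10 ✓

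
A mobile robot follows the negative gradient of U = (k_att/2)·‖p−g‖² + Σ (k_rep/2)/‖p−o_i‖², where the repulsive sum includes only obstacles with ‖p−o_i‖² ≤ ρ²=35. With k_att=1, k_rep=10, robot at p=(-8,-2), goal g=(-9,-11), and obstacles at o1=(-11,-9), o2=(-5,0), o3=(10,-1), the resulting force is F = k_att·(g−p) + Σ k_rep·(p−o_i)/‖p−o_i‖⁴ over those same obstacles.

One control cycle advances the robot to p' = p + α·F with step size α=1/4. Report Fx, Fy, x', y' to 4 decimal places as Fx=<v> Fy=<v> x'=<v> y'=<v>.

Fx=-1.1775 Fy=-9.1183 x'=-8.2944 y'=-4.2796

F_att = 1·(g−p) = 1·(-1,-9) = (-1.0000,-9.0000)
o1: d²=58 > ρ²=35 → inactive
o2: d²=13 ≤ ρ²=35; F_rep = 10·(-3,-2)/13² = (-0.1775,-0.1183)
o3: d²=325 > ρ²=35 → inactive
F = F_att + ΣF_rep = (-1.1775,-9.1183)
p' = p + 1/4·F = (-8.2944,-4.2796)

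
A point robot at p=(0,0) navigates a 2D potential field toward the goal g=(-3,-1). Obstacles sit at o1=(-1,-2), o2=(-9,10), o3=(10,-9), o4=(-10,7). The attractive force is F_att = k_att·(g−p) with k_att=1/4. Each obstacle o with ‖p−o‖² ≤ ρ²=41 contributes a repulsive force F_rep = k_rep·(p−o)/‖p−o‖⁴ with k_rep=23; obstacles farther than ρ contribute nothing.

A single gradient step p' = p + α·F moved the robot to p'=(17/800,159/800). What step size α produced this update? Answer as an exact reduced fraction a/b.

F_att = 1/4·(g−p) = 1/4·(-3,-1) = (-0.7500,-0.2500)
o1: d²=5 ≤ ρ²=41; F_rep = 23·(1,2)/5² = (0.9200,1.8400)
o2: d²=181 > ρ²=41 → inactive
o3: d²=181 > ρ²=41 → inactive
o4: d²=149 > ρ²=41 → inactive
F = F_att + ΣF_rep = (0.1700,1.5900)
Δp = p'−p = (0.0213,0.1988); α = Δx/Fx = (17/800) / (17/100) = 1/8
check: Δy/Fy = (159/800) / (159/100) = 1/8 ✓

α = 1/8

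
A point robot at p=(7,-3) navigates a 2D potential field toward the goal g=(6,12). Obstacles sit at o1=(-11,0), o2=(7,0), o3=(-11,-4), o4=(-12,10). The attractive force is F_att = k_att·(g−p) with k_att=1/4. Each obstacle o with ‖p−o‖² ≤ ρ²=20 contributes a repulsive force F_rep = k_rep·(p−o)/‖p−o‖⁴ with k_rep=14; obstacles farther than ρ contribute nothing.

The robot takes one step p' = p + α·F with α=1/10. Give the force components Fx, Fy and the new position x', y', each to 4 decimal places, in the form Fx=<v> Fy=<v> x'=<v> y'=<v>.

F_att = 1/4·(g−p) = 1/4·(-1,15) = (-0.2500,3.7500)
o1: d²=333 > ρ²=20 → inactive
o2: d²=9 ≤ ρ²=20; F_rep = 14·(0,-3)/9² = (0.0000,-0.5185)
o3: d²=325 > ρ²=20 → inactive
o4: d²=530 > ρ²=20 → inactive
F = F_att + ΣF_rep = (-0.2500,3.2315)
p' = p + 1/10·F = (6.9750,-2.6769)

Fx=-0.2500 Fy=3.2315 x'=6.9750 y'=-2.6769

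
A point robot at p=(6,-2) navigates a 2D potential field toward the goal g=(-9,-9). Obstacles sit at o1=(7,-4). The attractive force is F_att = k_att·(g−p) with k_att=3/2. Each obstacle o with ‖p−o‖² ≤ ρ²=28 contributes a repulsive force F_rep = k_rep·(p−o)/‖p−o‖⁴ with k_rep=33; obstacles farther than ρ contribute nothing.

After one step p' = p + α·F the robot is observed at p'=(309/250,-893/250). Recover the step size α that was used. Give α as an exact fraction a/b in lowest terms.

α = 1/5

F_att = 3/2·(g−p) = 3/2·(-15,-7) = (-22.5000,-10.5000)
o1: d²=5 ≤ ρ²=28; F_rep = 33·(-1,2)/5² = (-1.3200,2.6400)
F = F_att + ΣF_rep = (-23.8200,-7.8600)
Δp = p'−p = (-4.7640,-1.5720); α = Δx/Fx = (-1191/250) / (-1191/50) = 1/5
check: Δy/Fy = (-393/250) / (-393/50) = 1/5 ✓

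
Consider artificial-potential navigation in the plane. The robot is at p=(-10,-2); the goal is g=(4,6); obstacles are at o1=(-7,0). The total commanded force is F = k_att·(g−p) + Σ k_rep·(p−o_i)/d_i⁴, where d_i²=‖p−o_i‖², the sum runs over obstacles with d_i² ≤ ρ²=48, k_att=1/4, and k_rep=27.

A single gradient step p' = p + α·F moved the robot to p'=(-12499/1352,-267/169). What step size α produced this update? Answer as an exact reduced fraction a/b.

F_att = 1/4·(g−p) = 1/4·(14,8) = (3.5000,2.0000)
o1: d²=13 ≤ ρ²=48; F_rep = 27·(-3,-2)/13² = (-0.4793,-0.3195)
F = F_att + ΣF_rep = (3.0207,1.6805)
Δp = p'−p = (0.7552,0.4201); α = Δx/Fx = (1021/1352) / (1021/338) = 1/4
check: Δy/Fy = (71/169) / (284/169) = 1/4 ✓

α = 1/4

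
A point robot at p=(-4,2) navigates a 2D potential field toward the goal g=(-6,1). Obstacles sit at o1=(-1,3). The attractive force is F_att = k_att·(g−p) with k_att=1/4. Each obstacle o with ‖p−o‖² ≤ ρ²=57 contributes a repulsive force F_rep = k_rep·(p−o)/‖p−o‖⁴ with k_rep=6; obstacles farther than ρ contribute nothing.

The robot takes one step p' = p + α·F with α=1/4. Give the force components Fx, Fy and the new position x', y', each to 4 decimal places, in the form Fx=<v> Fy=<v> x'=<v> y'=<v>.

Fx=-0.6800 Fy=-0.3100 x'=-4.1700 y'=1.9225

F_att = 1/4·(g−p) = 1/4·(-2,-1) = (-0.5000,-0.2500)
o1: d²=10 ≤ ρ²=57; F_rep = 6·(-3,-1)/10² = (-0.1800,-0.0600)
F = F_att + ΣF_rep = (-0.6800,-0.3100)
p' = p + 1/4·F = (-4.1700,1.9225)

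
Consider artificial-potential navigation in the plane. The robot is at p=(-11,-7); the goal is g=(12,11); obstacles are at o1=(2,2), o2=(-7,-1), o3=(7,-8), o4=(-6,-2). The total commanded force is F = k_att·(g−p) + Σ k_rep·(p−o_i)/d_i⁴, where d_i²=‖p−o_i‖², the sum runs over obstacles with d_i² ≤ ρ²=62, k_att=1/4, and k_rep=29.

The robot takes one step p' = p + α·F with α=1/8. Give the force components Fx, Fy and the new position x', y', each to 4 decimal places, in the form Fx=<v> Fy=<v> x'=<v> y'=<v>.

F_att = 1/4·(g−p) = 1/4·(23,18) = (5.7500,4.5000)
o1: d²=250 > ρ²=62 → inactive
o2: d²=52 ≤ ρ²=62; F_rep = 29·(-4,-6)/52² = (-0.0429,-0.0643)
o3: d²=325 > ρ²=62 → inactive
o4: d²=50 ≤ ρ²=62; F_rep = 29·(-5,-5)/50² = (-0.0580,-0.0580)
F = F_att + ΣF_rep = (5.6491,4.3777)
p' = p + 1/8·F = (-10.2939,-6.4528)

Fx=5.6491 Fy=4.3777 x'=-10.2939 y'=-6.4528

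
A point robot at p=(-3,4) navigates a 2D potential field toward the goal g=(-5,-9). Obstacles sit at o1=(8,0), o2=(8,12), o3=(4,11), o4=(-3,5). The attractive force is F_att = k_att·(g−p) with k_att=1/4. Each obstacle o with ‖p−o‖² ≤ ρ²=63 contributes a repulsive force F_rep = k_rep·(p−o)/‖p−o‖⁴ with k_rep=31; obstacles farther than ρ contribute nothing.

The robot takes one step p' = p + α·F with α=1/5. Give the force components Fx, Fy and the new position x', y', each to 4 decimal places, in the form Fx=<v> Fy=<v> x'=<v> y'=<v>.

F_att = 1/4·(g−p) = 1/4·(-2,-13) = (-0.5000,-3.2500)
o1: d²=137 > ρ²=63 → inactive
o2: d²=185 > ρ²=63 → inactive
o3: d²=98 > ρ²=63 → inactive
o4: d²=1 ≤ ρ²=63; F_rep = 31·(0,-1)/1² = (0.0000,-31.0000)
F = F_att + ΣF_rep = (-0.5000,-34.2500)
p' = p + 1/5·F = (-3.1000,-2.8500)

Fx=-0.5000 Fy=-34.2500 x'=-3.1000 y'=-2.8500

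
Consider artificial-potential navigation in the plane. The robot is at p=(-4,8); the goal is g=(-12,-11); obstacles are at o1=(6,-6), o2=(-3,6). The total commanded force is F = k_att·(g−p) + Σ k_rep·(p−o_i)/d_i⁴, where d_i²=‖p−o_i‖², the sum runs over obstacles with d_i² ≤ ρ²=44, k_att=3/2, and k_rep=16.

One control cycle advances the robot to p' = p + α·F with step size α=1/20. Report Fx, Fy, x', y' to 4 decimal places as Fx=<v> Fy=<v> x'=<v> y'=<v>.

F_att = 3/2·(g−p) = 3/2·(-8,-19) = (-12.0000,-28.5000)
o1: d²=296 > ρ²=44 → inactive
o2: d²=5 ≤ ρ²=44; F_rep = 16·(-1,2)/5² = (-0.6400,1.2800)
F = F_att + ΣF_rep = (-12.6400,-27.2200)
p' = p + 1/20·F = (-4.6320,6.6390)

Fx=-12.6400 Fy=-27.2200 x'=-4.6320 y'=6.6390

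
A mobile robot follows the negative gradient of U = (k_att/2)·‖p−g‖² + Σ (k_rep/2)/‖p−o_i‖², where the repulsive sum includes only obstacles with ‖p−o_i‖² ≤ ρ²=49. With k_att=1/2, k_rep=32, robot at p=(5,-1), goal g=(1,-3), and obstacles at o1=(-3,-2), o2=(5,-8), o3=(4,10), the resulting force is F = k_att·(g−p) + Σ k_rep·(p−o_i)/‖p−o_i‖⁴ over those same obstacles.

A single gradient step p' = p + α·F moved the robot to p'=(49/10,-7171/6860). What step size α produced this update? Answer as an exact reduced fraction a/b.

F_att = 1/2·(g−p) = 1/2·(-4,-2) = (-2.0000,-1.0000)
o1: d²=65 > ρ²=49 → inactive
o2: d²=49 ≤ ρ²=49; F_rep = 32·(0,7)/49² = (0.0000,0.0933)
o3: d²=122 > ρ²=49 → inactive
F = F_att + ΣF_rep = (-2.0000,-0.9067)
Δp = p'−p = (-0.1000,-0.0453); α = Δx/Fx = (-1/10) / (-2) = 1/20
check: Δy/Fy = (-311/6860) / (-311/343) = 1/20 ✓

α = 1/20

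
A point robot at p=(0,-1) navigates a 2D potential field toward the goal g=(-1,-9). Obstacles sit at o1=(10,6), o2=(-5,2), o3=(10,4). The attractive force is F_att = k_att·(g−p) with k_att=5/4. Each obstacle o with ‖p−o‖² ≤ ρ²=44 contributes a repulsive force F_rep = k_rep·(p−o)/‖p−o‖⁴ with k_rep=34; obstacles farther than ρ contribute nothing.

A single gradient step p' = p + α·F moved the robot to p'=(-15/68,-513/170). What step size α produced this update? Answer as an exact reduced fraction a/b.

α = 1/5

F_att = 5/4·(g−p) = 5/4·(-1,-8) = (-1.2500,-10.0000)
o1: d²=149 > ρ²=44 → inactive
o2: d²=34 ≤ ρ²=44; F_rep = 34·(5,-3)/34² = (0.1471,-0.0882)
o3: d²=125 > ρ²=44 → inactive
F = F_att + ΣF_rep = (-1.1029,-10.0882)
Δp = p'−p = (-0.2206,-2.0176); α = Δx/Fx = (-15/68) / (-75/68) = 1/5
check: Δy/Fy = (-343/170) / (-343/34) = 1/5 ✓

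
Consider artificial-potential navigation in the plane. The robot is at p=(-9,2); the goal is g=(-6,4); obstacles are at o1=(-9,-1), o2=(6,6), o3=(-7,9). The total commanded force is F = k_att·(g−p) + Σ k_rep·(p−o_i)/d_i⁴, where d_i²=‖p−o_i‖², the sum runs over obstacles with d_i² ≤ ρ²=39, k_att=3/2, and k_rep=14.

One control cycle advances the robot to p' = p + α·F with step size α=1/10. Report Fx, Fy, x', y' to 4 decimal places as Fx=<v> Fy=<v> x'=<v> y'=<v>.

F_att = 3/2·(g−p) = 3/2·(3,2) = (4.5000,3.0000)
o1: d²=9 ≤ ρ²=39; F_rep = 14·(0,3)/9² = (0.0000,0.5185)
o2: d²=241 > ρ²=39 → inactive
o3: d²=53 > ρ²=39 → inactive
F = F_att + ΣF_rep = (4.5000,3.5185)
p' = p + 1/10·F = (-8.5500,2.3519)

Fx=4.5000 Fy=3.5185 x'=-8.5500 y'=2.3519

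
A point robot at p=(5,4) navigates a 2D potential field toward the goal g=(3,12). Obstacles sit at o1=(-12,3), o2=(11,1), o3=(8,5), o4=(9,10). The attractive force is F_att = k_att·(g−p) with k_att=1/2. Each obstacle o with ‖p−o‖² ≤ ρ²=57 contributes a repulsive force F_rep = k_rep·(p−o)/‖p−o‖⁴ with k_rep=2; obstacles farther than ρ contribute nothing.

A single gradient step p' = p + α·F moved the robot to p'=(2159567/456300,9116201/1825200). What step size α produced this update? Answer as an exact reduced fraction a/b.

α = 1/4

F_att = 1/2·(g−p) = 1/2·(-2,8) = (-1.0000,4.0000)
o1: d²=290 > ρ²=57 → inactive
o2: d²=45 ≤ ρ²=57; F_rep = 2·(-6,3)/45² = (-0.0059,0.0030)
o3: d²=10 ≤ ρ²=57; F_rep = 2·(-3,-1)/10² = (-0.0600,-0.0200)
o4: d²=52 ≤ ρ²=57; F_rep = 2·(-4,-6)/52² = (-0.0030,-0.0044)
F = F_att + ΣF_rep = (-1.0689,3.9785)
Δp = p'−p = (-0.2672,0.9946); α = Δx/Fx = (-121933/456300) / (-121933/114075) = 1/4
check: Δy/Fy = (1815401/1825200) / (1815401/456300) = 1/4 ✓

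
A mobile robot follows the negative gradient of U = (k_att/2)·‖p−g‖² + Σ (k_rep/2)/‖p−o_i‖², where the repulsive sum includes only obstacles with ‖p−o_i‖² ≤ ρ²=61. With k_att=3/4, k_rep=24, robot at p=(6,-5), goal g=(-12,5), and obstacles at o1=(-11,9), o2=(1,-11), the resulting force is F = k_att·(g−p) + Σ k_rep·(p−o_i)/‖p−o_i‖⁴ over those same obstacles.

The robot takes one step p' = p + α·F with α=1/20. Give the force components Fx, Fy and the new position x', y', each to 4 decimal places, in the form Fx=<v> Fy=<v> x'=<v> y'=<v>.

F_att = 3/4·(g−p) = 3/4·(-18,10) = (-13.5000,7.5000)
o1: d²=485 > ρ²=61 → inactive
o2: d²=61 ≤ ρ²=61; F_rep = 24·(5,6)/61² = (0.0322,0.0387)
F = F_att + ΣF_rep = (-13.4678,7.5387)
p' = p + 1/20·F = (5.3266,-4.6231)

Fx=-13.4678 Fy=7.5387 x'=5.3266 y'=-4.6231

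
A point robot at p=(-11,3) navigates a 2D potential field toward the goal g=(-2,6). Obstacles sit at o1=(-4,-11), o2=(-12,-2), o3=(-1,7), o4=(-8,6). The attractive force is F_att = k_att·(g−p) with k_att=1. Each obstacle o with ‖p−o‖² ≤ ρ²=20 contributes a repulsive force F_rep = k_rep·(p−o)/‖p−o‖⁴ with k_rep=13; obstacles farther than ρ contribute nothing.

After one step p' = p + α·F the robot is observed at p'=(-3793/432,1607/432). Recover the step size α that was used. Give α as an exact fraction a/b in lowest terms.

α = 1/4

F_att = 1·(g−p) = 1·(9,3) = (9.0000,3.0000)
o1: d²=245 > ρ²=20 → inactive
o2: d²=26 > ρ²=20 → inactive
o3: d²=116 > ρ²=20 → inactive
o4: d²=18 ≤ ρ²=20; F_rep = 13·(-3,-3)/18² = (-0.1204,-0.1204)
F = F_att + ΣF_rep = (8.8796,2.8796)
Δp = p'−p = (2.2199,0.7199); α = Δx/Fx = (959/432) / (959/108) = 1/4
check: Δy/Fy = (311/432) / (311/108) = 1/4 ✓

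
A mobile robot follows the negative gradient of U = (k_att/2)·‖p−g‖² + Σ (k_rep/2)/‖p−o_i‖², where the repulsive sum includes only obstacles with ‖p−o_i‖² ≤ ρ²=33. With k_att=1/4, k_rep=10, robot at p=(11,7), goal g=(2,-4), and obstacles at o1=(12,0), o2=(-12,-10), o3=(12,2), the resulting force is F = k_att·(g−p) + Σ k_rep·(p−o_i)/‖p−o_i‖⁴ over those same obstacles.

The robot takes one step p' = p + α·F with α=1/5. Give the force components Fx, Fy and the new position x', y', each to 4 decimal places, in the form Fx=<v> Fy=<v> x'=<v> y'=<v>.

Fx=-2.2648 Fy=-2.6760 x'=10.5470 y'=6.4648

F_att = 1/4·(g−p) = 1/4·(-9,-11) = (-2.2500,-2.7500)
o1: d²=50 > ρ²=33 → inactive
o2: d²=818 > ρ²=33 → inactive
o3: d²=26 ≤ ρ²=33; F_rep = 10·(-1,5)/26² = (-0.0148,0.0740)
F = F_att + ΣF_rep = (-2.2648,-2.6760)
p' = p + 1/5·F = (10.5470,6.4648)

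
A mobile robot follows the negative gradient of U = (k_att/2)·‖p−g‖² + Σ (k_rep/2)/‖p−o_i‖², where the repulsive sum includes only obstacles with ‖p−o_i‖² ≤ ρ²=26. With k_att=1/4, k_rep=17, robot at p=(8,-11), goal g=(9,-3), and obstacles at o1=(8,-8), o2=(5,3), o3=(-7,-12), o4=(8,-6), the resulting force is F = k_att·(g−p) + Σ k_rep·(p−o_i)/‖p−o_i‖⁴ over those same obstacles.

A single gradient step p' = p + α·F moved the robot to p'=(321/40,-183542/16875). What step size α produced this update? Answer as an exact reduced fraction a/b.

F_att = 1/4·(g−p) = 1/4·(1,8) = (0.2500,2.0000)
o1: d²=9 ≤ ρ²=26; F_rep = 17·(0,-3)/9² = (0.0000,-0.6296)
o2: d²=205 > ρ²=26 → inactive
o3: d²=226 > ρ²=26 → inactive
o4: d²=25 ≤ ρ²=26; F_rep = 17·(0,-5)/25² = (0.0000,-0.1360)
F = F_att + ΣF_rep = (0.2500,1.2344)
Δp = p'−p = (0.0250,0.1234); α = Δx/Fx = (1/40) / (1/4) = 1/10
check: Δy/Fy = (2083/16875) / (4166/3375) = 1/10 ✓

α = 1/10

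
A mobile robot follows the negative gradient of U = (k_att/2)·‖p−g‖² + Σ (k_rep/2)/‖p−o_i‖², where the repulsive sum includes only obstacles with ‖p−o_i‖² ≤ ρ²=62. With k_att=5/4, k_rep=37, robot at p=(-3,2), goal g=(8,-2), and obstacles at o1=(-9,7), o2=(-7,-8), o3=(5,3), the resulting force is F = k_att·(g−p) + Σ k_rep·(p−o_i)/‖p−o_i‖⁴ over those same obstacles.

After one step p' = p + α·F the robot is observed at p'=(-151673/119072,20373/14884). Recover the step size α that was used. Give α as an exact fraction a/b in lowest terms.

F_att = 5/4·(g−p) = 5/4·(11,-4) = (13.7500,-5.0000)
o1: d²=61 ≤ ρ²=62; F_rep = 37·(6,-5)/61² = (0.0597,-0.0497)
o2: d²=116 > ρ²=62 → inactive
o3: d²=65 > ρ²=62 → inactive
F = F_att + ΣF_rep = (13.8097,-5.0497)
Δp = p'−p = (1.7262,-0.6312); α = Δx/Fx = (205543/119072) / (205543/14884) = 1/8
check: Δy/Fy = (-9395/14884) / (-18790/3721) = 1/8 ✓

α = 1/8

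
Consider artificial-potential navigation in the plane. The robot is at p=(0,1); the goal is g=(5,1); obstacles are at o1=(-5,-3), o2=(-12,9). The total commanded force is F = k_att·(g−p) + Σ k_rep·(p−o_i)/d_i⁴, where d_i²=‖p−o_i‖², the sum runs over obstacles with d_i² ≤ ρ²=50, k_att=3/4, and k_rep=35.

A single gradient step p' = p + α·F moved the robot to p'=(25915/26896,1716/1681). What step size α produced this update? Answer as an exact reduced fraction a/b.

α = 1/4

F_att = 3/4·(g−p) = 3/4·(5,0) = (3.7500,0.0000)
o1: d²=41 ≤ ρ²=50; F_rep = 35·(5,4)/41² = (0.1041,0.0833)
o2: d²=208 > ρ²=50 → inactive
F = F_att + ΣF_rep = (3.8541,0.0833)
Δp = p'−p = (0.9635,0.0208); α = Δx/Fx = (25915/26896) / (25915/6724) = 1/4
check: Δy/Fy = (35/1681) / (140/1681) = 1/4 ✓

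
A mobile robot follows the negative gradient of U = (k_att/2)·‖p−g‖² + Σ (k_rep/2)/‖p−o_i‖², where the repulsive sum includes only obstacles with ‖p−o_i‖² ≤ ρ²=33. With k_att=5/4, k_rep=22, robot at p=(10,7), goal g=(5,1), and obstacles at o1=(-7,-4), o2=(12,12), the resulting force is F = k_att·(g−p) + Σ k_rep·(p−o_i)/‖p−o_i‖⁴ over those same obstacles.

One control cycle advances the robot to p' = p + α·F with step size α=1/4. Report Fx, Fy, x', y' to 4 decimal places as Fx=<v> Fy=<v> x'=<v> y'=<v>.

F_att = 5/4·(g−p) = 5/4·(-5,-6) = (-6.2500,-7.5000)
o1: d²=410 > ρ²=33 → inactive
o2: d²=29 ≤ ρ²=33; F_rep = 22·(-2,-5)/29² = (-0.0523,-0.1308)
F = F_att + ΣF_rep = (-6.3023,-7.6308)
p' = p + 1/4·F = (8.4244,5.0923)

Fx=-6.3023 Fy=-7.6308 x'=8.4244 y'=5.0923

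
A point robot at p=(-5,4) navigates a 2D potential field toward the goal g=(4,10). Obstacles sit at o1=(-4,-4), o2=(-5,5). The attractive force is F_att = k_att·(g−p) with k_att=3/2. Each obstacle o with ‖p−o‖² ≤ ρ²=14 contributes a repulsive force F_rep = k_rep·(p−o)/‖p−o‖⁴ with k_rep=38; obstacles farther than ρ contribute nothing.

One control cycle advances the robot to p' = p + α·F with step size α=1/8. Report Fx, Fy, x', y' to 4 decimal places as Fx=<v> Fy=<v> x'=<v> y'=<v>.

Fx=13.5000 Fy=-29.0000 x'=-3.3125 y'=0.3750

F_att = 3/2·(g−p) = 3/2·(9,6) = (13.5000,9.0000)
o1: d²=65 > ρ²=14 → inactive
o2: d²=1 ≤ ρ²=14; F_rep = 38·(0,-1)/1² = (0.0000,-38.0000)
F = F_att + ΣF_rep = (13.5000,-29.0000)
p' = p + 1/8·F = (-3.3125,0.3750)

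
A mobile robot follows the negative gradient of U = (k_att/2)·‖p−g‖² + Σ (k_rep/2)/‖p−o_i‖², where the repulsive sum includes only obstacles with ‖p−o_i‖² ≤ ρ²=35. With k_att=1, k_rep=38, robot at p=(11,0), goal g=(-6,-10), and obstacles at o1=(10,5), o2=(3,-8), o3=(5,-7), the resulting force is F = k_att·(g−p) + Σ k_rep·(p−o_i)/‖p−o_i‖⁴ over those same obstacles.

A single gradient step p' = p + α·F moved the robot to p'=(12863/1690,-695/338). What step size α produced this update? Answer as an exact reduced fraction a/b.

α = 1/5

F_att = 1·(g−p) = 1·(-17,-10) = (-17.0000,-10.0000)
o1: d²=26 ≤ ρ²=35; F_rep = 38·(1,-5)/26² = (0.0562,-0.2811)
o2: d²=128 > ρ²=35 → inactive
o3: d²=85 > ρ²=35 → inactive
F = F_att + ΣF_rep = (-16.9438,-10.2811)
Δp = p'−p = (-3.3888,-2.0562); α = Δx/Fx = (-5727/1690) / (-5727/338) = 1/5
check: Δy/Fy = (-695/338) / (-3475/338) = 1/5 ✓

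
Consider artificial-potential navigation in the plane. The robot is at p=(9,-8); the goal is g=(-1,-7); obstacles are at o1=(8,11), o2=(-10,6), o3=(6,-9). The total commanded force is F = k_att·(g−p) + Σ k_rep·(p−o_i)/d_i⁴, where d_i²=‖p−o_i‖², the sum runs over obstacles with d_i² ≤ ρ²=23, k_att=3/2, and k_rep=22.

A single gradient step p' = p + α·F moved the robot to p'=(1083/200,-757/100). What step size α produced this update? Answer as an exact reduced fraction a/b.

F_att = 3/2·(g−p) = 3/2·(-10,1) = (-15.0000,1.5000)
o1: d²=362 > ρ²=23 → inactive
o2: d²=557 > ρ²=23 → inactive
o3: d²=10 ≤ ρ²=23; F_rep = 22·(3,1)/10² = (0.6600,0.2200)
F = F_att + ΣF_rep = (-14.3400,1.7200)
Δp = p'−p = (-3.5850,0.4300); α = Δx/Fx = (-717/200) / (-717/50) = 1/4
check: Δy/Fy = (43/100) / (43/25) = 1/4 ✓

α = 1/4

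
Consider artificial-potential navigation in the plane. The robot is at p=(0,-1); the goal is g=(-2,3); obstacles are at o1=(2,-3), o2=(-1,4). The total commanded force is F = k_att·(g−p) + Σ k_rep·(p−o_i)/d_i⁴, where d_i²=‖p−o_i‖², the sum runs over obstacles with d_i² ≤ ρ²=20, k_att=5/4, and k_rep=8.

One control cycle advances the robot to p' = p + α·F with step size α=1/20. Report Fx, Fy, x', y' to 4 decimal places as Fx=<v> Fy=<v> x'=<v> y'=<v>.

Fx=-2.7500 Fy=5.2500 x'=-0.1375 y'=-0.7375

F_att = 5/4·(g−p) = 5/4·(-2,4) = (-2.5000,5.0000)
o1: d²=8 ≤ ρ²=20; F_rep = 8·(-2,2)/8² = (-0.2500,0.2500)
o2: d²=26 > ρ²=20 → inactive
F = F_att + ΣF_rep = (-2.7500,5.2500)
p' = p + 1/20·F = (-0.1375,-0.7375)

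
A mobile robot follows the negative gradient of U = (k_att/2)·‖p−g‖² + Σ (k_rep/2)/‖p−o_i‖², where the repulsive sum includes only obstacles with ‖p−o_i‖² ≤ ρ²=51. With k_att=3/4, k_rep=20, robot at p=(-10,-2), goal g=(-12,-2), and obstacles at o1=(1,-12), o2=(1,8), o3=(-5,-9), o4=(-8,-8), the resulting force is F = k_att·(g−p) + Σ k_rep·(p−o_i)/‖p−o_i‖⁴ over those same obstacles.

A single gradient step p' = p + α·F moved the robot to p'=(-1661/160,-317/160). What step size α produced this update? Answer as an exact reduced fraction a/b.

α = 1/4

F_att = 3/4·(g−p) = 3/4·(-2,0) = (-1.5000,0.0000)
o1: d²=221 > ρ²=51 → inactive
o2: d²=221 > ρ²=51 → inactive
o3: d²=74 > ρ²=51 → inactive
o4: d²=40 ≤ ρ²=51; F_rep = 20·(-2,6)/40² = (-0.0250,0.0750)
F = F_att + ΣF_rep = (-1.5250,0.0750)
Δp = p'−p = (-0.3812,0.0187); α = Δx/Fx = (-61/160) / (-61/40) = 1/4
check: Δy/Fy = (3/160) / (3/40) = 1/4 ✓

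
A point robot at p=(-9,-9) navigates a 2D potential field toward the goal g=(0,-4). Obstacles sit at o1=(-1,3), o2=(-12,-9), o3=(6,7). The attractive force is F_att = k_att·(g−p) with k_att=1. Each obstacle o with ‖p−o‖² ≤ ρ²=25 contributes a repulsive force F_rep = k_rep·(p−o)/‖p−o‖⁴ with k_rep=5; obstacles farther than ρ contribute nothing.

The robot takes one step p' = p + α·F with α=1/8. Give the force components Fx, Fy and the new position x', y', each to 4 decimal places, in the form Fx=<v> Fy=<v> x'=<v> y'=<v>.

F_att = 1·(g−p) = 1·(9,5) = (9.0000,5.0000)
o1: d²=208 > ρ²=25 → inactive
o2: d²=9 ≤ ρ²=25; F_rep = 5·(3,0)/9² = (0.1852,0.0000)
o3: d²=481 > ρ²=25 → inactive
F = F_att + ΣF_rep = (9.1852,5.0000)
p' = p + 1/8·F = (-7.8519,-8.3750)

Fx=9.1852 Fy=5.0000 x'=-7.8519 y'=-8.3750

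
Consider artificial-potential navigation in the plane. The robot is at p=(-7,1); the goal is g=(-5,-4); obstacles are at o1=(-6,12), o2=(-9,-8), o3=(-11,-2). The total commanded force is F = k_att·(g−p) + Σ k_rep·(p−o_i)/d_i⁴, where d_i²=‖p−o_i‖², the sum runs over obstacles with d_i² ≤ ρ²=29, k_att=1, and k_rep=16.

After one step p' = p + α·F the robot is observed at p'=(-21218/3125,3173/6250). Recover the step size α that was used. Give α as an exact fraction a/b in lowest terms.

α = 1/10

F_att = 1·(g−p) = 1·(2,-5) = (2.0000,-5.0000)
o1: d²=122 > ρ²=29 → inactive
o2: d²=85 > ρ²=29 → inactive
o3: d²=25 ≤ ρ²=29; F_rep = 16·(4,3)/25² = (0.1024,0.0768)
F = F_att + ΣF_rep = (2.1024,-4.9232)
Δp = p'−p = (0.2102,-0.4923); α = Δx/Fx = (657/3125) / (1314/625) = 1/10
check: Δy/Fy = (-3077/6250) / (-3077/625) = 1/10 ✓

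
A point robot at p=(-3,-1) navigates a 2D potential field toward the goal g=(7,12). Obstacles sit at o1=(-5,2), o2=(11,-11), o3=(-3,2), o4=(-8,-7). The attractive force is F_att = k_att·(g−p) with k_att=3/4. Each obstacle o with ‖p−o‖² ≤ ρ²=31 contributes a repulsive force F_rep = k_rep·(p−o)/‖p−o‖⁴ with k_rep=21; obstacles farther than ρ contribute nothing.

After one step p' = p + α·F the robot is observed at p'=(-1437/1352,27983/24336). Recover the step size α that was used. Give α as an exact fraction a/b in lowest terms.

F_att = 3/4·(g−p) = 3/4·(10,13) = (7.5000,9.7500)
o1: d²=13 ≤ ρ²=31; F_rep = 21·(2,-3)/13² = (0.2485,-0.3728)
o2: d²=296 > ρ²=31 → inactive
o3: d²=9 ≤ ρ²=31; F_rep = 21·(0,-3)/9² = (0.0000,-0.7778)
o4: d²=61 > ρ²=31 → inactive
F = F_att + ΣF_rep = (7.7485,8.5994)
Δp = p'−p = (1.9371,2.1499); α = Δx/Fx = (2619/1352) / (2619/338) = 1/4
check: Δy/Fy = (52319/24336) / (52319/6084) = 1/4 ✓

α = 1/4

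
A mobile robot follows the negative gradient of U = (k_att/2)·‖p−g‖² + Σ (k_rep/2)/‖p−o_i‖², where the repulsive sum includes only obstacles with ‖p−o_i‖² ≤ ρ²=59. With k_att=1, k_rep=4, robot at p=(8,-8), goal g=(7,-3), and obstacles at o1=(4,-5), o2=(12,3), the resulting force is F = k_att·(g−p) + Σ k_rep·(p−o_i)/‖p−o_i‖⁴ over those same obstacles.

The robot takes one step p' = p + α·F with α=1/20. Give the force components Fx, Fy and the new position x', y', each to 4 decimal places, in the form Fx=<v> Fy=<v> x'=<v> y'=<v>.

Fx=-0.9744 Fy=4.9808 x'=7.9513 y'=-7.7510

F_att = 1·(g−p) = 1·(-1,5) = (-1.0000,5.0000)
o1: d²=25 ≤ ρ²=59; F_rep = 4·(4,-3)/25² = (0.0256,-0.0192)
o2: d²=137 > ρ²=59 → inactive
F = F_att + ΣF_rep = (-0.9744,4.9808)
p' = p + 1/20·F = (7.9513,-7.7510)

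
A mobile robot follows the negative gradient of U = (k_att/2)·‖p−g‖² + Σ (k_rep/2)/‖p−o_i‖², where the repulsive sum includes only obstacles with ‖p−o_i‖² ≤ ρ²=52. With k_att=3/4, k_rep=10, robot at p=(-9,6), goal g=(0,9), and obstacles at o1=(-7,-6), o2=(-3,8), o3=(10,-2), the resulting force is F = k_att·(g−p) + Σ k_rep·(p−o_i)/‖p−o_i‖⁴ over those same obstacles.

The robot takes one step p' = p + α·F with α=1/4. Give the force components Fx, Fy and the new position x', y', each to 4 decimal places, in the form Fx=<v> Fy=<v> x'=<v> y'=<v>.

Fx=6.7125 Fy=2.2375 x'=-7.3219 y'=6.5594

F_att = 3/4·(g−p) = 3/4·(9,3) = (6.7500,2.2500)
o1: d²=148 > ρ²=52 → inactive
o2: d²=40 ≤ ρ²=52; F_rep = 10·(-6,-2)/40² = (-0.0375,-0.0125)
o3: d²=425 > ρ²=52 → inactive
F = F_att + ΣF_rep = (6.7125,2.2375)
p' = p + 1/4·F = (-7.3219,6.5594)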